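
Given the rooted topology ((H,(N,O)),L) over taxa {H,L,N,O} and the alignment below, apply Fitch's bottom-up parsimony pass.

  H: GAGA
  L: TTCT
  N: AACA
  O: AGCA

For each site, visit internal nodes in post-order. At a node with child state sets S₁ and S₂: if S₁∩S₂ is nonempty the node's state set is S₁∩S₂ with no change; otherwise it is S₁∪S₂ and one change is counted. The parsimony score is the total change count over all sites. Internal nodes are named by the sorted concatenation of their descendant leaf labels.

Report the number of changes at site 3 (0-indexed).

site 0, node NO: N={A} ∩ O={A} → {A} (+0)
site 0, node HNO: H={G} ∪ NO={A} → {A,G} (+1)
site 0, node HLNO: HNO={A,G} ∪ L={T} → {A,G,T} (+1)
site 1, node NO: N={A} ∪ O={G} → {A,G} (+1)
site 1, node HNO: H={A} ∩ NO={A,G} → {A} (+0)
site 1, node HLNO: HNO={A} ∪ L={T} → {A,T} (+1)
site 2, node NO: N={C} ∩ O={C} → {C} (+0)
site 2, node HNO: H={G} ∪ NO={C} → {C,G} (+1)
site 2, node HLNO: HNO={C,G} ∩ L={C} → {C} (+0)
site 3, node NO: N={A} ∩ O={A} → {A} (+0)
site 3, node HNO: H={A} ∩ NO={A} → {A} (+0)
site 3, node HLNO: HNO={A} ∪ L={T} → {A,T} (+1)
per-site changes: [2, 2, 1, 1]; total = 6

1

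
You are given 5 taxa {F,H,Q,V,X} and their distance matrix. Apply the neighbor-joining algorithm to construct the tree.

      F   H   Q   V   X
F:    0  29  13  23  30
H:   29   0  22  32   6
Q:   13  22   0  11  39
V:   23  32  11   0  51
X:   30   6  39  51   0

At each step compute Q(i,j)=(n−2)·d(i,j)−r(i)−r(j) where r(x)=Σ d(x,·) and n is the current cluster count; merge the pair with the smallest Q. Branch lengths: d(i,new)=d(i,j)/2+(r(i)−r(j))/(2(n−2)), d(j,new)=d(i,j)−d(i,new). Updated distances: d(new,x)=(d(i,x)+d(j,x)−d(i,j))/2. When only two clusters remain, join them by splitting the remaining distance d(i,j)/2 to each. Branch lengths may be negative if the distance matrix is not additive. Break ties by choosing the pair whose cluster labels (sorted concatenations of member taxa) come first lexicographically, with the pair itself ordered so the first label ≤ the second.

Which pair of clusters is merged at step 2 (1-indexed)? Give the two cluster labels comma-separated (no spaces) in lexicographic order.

F,HX

1. join H+X (d=6, Q=-197) ⇒ HX; edges |H|=-19/6, |X|=55/6
  updated: d(F,HX)=53/2, d(HX,Q)=55/2, d(HX,V)=77/2
2. join F+HX (d=53/2, Q=-102) ⇒ FHX; edges |F|=23/4, |HX|=83/4
  updated: d(FHX,Q)=7, d(FHX,V)=35/2
3. join FHX+Q (d=7, Q=-71/2) ⇒ FHQX; edges |FHX|=27/4, |Q|=1/4
  updated: d(FHQX,V)=43/4
4. join FHQX+V (d=43/4) ⇒ FHQVX; edges |FHQX|=43/8, |V|=43/8
final tree: (((F:23/4,(H:-19/6,X:55/6):83/4):27/4,Q:1/4):43/8,V:43/8)
total length: 201/4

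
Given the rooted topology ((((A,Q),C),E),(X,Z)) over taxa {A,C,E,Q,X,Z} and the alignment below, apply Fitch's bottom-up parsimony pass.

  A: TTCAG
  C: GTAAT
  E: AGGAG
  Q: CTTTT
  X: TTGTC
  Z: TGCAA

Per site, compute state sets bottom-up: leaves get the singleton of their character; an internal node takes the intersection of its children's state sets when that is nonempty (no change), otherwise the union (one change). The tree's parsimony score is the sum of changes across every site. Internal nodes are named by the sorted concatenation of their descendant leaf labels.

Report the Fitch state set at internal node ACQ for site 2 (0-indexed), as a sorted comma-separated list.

A,C,T

[col 0] AQ: children A:{T}, Q:{C} ∪→ {C,T}; cost 1
[col 0] ACQ: children AQ:{C,T}, C:{G} ∪→ {C,G,T}; cost 1
[col 0] ACEQ: children ACQ:{C,G,T}, E:{A} ∪→ {A,C,G,T}; cost 1
[col 0] XZ: children X:{T}, Z:{T} ∩→ {T}; cost 0
[col 0] ACEQXZ: children ACEQ:{A,C,G,T}, XZ:{T} ∩→ {T}; cost 0
[col 1] AQ: children A:{T}, Q:{T} ∩→ {T}; cost 0
[col 1] ACQ: children AQ:{T}, C:{T} ∩→ {T}; cost 0
[col 1] ACEQ: children ACQ:{T}, E:{G} ∪→ {G,T}; cost 1
[col 1] XZ: children X:{T}, Z:{G} ∪→ {G,T}; cost 1
[col 1] ACEQXZ: children ACEQ:{G,T}, XZ:{G,T} ∩→ {G,T}; cost 0
[col 2] AQ: children A:{C}, Q:{T} ∪→ {C,T}; cost 1
[col 2] ACQ: children AQ:{C,T}, C:{A} ∪→ {A,C,T}; cost 1
[col 2] ACEQ: children ACQ:{A,C,T}, E:{G} ∪→ {A,C,G,T}; cost 1
[col 2] XZ: children X:{G}, Z:{C} ∪→ {C,G}; cost 1
[col 2] ACEQXZ: children ACEQ:{A,C,G,T}, XZ:{C,G} ∩→ {C,G}; cost 0
[col 3] AQ: children A:{A}, Q:{T} ∪→ {A,T}; cost 1
[col 3] ACQ: children AQ:{A,T}, C:{A} ∩→ {A}; cost 0
[col 3] ACEQ: children ACQ:{A}, E:{A} ∩→ {A}; cost 0
[col 3] XZ: children X:{T}, Z:{A} ∪→ {A,T}; cost 1
[col 3] ACEQXZ: children ACEQ:{A}, XZ:{A,T} ∩→ {A}; cost 0
[col 4] AQ: children A:{G}, Q:{T} ∪→ {G,T}; cost 1
[col 4] ACQ: children AQ:{G,T}, C:{T} ∩→ {T}; cost 0
[col 4] ACEQ: children ACQ:{T}, E:{G} ∪→ {G,T}; cost 1
[col 4] XZ: children X:{C}, Z:{A} ∪→ {A,C}; cost 1
[col 4] ACEQXZ: children ACEQ:{G,T}, XZ:{A,C} ∪→ {A,C,G,T}; cost 1
per-site changes: [3, 2, 4, 2, 4]; total = 15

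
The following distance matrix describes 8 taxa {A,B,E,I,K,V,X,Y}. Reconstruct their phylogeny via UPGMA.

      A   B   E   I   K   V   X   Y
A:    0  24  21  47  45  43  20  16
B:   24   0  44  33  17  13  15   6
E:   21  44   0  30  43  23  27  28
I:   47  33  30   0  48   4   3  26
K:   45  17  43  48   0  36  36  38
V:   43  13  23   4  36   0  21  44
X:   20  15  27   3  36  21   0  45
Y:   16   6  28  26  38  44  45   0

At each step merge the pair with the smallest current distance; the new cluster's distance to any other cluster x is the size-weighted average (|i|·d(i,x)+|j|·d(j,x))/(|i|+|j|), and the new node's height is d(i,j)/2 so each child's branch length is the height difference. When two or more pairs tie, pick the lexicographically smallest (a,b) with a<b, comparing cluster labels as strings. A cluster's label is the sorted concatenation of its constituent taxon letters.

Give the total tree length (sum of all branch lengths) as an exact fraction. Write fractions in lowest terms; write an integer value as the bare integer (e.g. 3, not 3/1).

step 1: merge (I,X) at d=3; branch lengths I→3/2, X→3/2; new cluster IX
  updated: d(A,IX)=67/2, d(B,IX)=24, d(E,IX)=57/2, d(IX,K)=42, d(IX,V)=25/2, d(IX,Y)=71/2
step 2: merge (B,Y) at d=6; branch lengths B→3, Y→3; new cluster BY
  updated: d(A,BY)=20, d(BY,E)=36, d(BY,IX)=119/4, d(BY,K)=55/2, d(BY,V)=57/2
step 3: merge (IX,V) at d=25/2; branch lengths IX→19/4, V→25/4; new cluster IVX
  updated: d(A,IVX)=110/3, d(BY,IVX)=88/3, d(E,IVX)=80/3, d(IVX,K)=40
step 4: merge (A,BY) at d=20; branch lengths A→10, BY→7; new cluster ABY
  updated: d(ABY,E)=31, d(ABY,IVX)=286/9, d(ABY,K)=100/3
step 5: merge (E,IVX) at d=80/3; branch lengths E→40/3, IVX→85/12; new cluster EIVX
  updated: d(ABY,EIVX)=379/12, d(EIVX,K)=163/4
step 6: merge (ABY,EIVX) at d=379/12; branch lengths ABY→139/24, EIVX→59/24; new cluster ABEIVXY
  updated: d(ABEIVXY,K)=263/7
step 7: merge (ABEIVXY,K) at d=263/7; branch lengths ABEIVXY→503/168, K→263/14; new cluster ABEIKVXY
final tree: (((A:10,(B:3,Y:3):7):139/24,(E:40/3,((I:3/2,X:3/2):19/4,V:25/4):85/12):59/24):503/168,K:263/14)
total length: 4897/56

4897/56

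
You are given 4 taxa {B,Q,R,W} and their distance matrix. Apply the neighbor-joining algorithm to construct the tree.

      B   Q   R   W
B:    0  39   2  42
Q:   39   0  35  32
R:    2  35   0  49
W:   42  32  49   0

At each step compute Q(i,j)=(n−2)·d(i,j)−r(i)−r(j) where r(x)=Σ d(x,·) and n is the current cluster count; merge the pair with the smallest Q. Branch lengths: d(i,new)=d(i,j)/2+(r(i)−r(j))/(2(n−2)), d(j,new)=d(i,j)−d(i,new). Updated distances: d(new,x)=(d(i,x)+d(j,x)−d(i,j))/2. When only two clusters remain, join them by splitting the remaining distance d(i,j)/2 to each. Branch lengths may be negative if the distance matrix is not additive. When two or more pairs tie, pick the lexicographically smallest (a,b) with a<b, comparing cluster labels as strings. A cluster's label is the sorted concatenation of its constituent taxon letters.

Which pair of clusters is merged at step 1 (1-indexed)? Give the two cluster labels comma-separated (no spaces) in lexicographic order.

B,R

step 1: merge (B,R) at d=2, Q=-165; branch lengths B→1/4, R→7/4; new cluster BR
  updated: d(BR,Q)=36, d(BR,W)=89/2
step 2: merge (BR,Q) at d=36, Q=-225/2; branch lengths BR→97/4, Q→47/4; new cluster BQR
  updated: d(BQR,W)=81/4
step 3: merge (BQR,W) at d=81/4; branch lengths BQR→81/8, W→81/8; new cluster BQRW
final tree: (((B:1/4,R:7/4):97/4,Q:47/4):81/8,W:81/8)
total length: 233/4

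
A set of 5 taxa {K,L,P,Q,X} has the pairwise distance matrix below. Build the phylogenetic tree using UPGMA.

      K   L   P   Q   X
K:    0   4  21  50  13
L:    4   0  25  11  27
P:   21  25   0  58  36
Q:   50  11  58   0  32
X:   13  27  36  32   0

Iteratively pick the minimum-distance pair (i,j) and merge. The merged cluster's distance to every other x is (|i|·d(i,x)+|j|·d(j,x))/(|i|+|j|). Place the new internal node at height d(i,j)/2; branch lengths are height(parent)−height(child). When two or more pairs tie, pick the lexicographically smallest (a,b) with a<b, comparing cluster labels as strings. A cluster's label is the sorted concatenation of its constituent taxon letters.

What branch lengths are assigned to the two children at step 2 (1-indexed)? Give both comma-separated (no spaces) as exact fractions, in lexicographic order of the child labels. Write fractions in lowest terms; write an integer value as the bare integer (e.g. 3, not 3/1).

8,10

iteration 1: select K,L (d=4); attach at lengths (2, 2); label the merged cluster KL
  updated: d(KL,P)=23, d(KL,Q)=61/2, d(KL,X)=20
iteration 2: select KL,X (d=20); attach at lengths (8, 10); label the merged cluster KLX
  updated: d(KLX,P)=82/3, d(KLX,Q)=31
iteration 3: select KLX,P (d=82/3); attach at lengths (11/3, 41/3); label the merged cluster KLPX
  updated: d(KLPX,Q)=151/4
iteration 4: select KLPX,Q (d=151/4); attach at lengths (125/24, 151/8); label the merged cluster KLPQX
final tree: ((((K:2,L:2):8,X:10):11/3,P:41/3):125/24,Q:151/8)
total length: 761/12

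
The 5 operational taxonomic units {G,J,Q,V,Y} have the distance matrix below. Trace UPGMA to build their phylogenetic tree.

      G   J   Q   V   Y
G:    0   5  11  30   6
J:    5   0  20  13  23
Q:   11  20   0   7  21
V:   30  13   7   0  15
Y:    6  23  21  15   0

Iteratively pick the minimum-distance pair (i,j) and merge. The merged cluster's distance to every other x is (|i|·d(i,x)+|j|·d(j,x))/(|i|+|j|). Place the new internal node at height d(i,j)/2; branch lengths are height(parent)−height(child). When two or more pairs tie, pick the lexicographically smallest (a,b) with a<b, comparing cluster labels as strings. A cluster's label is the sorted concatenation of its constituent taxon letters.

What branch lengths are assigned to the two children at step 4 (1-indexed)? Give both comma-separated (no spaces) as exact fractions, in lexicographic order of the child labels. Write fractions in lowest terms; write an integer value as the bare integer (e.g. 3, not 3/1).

23/12,17/3

step 1: merge (G,J) at d=5; branch lengths G→5/2, J→5/2; new cluster GJ
  updated: d(GJ,Q)=31/2, d(GJ,V)=43/2, d(GJ,Y)=29/2
step 2: merge (Q,V) at d=7; branch lengths Q→7/2, V→7/2; new cluster QV
  updated: d(GJ,QV)=37/2, d(QV,Y)=18
step 3: merge (GJ,Y) at d=29/2; branch lengths GJ→19/4, Y→29/4; new cluster GJY
  updated: d(GJY,QV)=55/3
step 4: merge (GJY,QV) at d=55/3; branch lengths GJY→23/12, QV→17/3; new cluster GJQVY
final tree: (((G:5/2,J:5/2):19/4,Y:29/4):23/12,(Q:7/2,V:7/2):17/3)
total length: 379/12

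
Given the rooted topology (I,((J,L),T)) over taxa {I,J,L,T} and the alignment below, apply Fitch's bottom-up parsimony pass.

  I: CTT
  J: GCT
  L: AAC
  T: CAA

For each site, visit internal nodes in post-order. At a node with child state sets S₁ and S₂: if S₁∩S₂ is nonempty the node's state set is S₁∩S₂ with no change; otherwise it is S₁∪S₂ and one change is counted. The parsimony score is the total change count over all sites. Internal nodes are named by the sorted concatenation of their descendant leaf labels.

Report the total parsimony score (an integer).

[col 0] JL: children J:{G}, L:{A} ∪→ {A,G}; cost 1
[col 0] JLT: children JL:{A,G}, T:{C} ∪→ {A,C,G}; cost 1
[col 0] IJLT: children I:{C}, JLT:{A,C,G} ∩→ {C}; cost 0
[col 1] JL: children J:{C}, L:{A} ∪→ {A,C}; cost 1
[col 1] JLT: children JL:{A,C}, T:{A} ∩→ {A}; cost 0
[col 1] IJLT: children I:{T}, JLT:{A} ∪→ {A,T}; cost 1
[col 2] JL: children J:{T}, L:{C} ∪→ {C,T}; cost 1
[col 2] JLT: children JL:{C,T}, T:{A} ∪→ {A,C,T}; cost 1
[col 2] IJLT: children I:{T}, JLT:{A,C,T} ∩→ {T}; cost 0
per-site changes: [2, 2, 2]; total = 6

6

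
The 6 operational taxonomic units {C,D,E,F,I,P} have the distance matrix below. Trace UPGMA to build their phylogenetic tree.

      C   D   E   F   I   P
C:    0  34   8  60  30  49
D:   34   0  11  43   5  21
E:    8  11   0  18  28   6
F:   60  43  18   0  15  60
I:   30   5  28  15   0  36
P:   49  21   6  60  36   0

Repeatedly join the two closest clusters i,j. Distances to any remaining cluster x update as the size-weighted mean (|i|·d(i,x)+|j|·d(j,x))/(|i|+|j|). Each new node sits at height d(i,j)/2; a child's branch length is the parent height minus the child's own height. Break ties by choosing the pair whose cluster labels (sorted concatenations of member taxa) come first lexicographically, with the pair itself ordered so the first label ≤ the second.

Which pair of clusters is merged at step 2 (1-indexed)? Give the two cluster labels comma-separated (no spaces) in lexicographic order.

E,P

step 1: merge (D,I) at d=5; branch lengths D→5/2, I→5/2; new cluster DI
  updated: d(C,DI)=32, d(DI,E)=39/2, d(DI,F)=29, d(DI,P)=57/2
step 2: merge (E,P) at d=6; branch lengths E→3, P→3; new cluster EP
  updated: d(C,EP)=57/2, d(DI,EP)=24, d(EP,F)=39
step 3: merge (DI,EP) at d=24; branch lengths DI→19/2, EP→9; new cluster DEIP
  updated: d(C,DEIP)=121/4, d(DEIP,F)=34
step 4: merge (C,DEIP) at d=121/4; branch lengths C→121/8, DEIP→25/8; new cluster CDEIP
  updated: d(CDEIP,F)=196/5
step 5: merge (CDEIP,F) at d=196/5; branch lengths CDEIP→179/40, F→98/5; new cluster CDEFIP
final tree: ((C:121/8,((D:5/2,I:5/2):19/2,(E:3,P:3):9):25/8):179/40,F:98/5)
total length: 2873/40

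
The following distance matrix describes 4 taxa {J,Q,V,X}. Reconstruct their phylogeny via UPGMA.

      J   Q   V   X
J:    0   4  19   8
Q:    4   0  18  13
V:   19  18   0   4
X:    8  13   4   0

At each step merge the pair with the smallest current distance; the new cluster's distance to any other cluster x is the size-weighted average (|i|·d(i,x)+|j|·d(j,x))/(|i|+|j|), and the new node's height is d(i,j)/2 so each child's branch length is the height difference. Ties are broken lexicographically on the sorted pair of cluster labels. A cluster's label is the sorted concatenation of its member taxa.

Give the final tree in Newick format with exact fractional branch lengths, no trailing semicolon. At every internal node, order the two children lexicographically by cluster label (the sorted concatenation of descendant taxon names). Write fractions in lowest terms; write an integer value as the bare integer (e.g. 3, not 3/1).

((J:2,Q:2):21/4,(V:2,X:2):21/4)

step 1: merge (J,Q) at d=4; branch lengths J→2, Q→2; new cluster JQ
  updated: d(JQ,V)=37/2, d(JQ,X)=21/2
step 2: merge (V,X) at d=4; branch lengths V→2, X→2; new cluster VX
  updated: d(JQ,VX)=29/2
step 3: merge (JQ,VX) at d=29/2; branch lengths JQ→21/4, VX→21/4; new cluster JQVX
final tree: ((J:2,Q:2):21/4,(V:2,X:2):21/4)
total length: 37/2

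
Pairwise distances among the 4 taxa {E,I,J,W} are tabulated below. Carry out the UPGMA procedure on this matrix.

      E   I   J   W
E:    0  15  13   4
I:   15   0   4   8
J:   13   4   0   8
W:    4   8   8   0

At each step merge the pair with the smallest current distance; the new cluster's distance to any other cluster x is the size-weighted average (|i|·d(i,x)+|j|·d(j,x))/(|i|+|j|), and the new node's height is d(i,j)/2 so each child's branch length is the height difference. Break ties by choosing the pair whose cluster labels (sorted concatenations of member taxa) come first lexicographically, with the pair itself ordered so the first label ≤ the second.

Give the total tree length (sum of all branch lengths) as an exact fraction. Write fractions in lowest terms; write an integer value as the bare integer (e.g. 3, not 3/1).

15

step 1: merge (E,W) at d=4; branch lengths E→2, W→2; new cluster EW
  updated: d(EW,I)=23/2, d(EW,J)=21/2
step 2: merge (I,J) at d=4; branch lengths I→2, J→2; new cluster IJ
  updated: d(EW,IJ)=11
step 3: merge (EW,IJ) at d=11; branch lengths EW→7/2, IJ→7/2; new cluster EIJW
final tree: ((E:2,W:2):7/2,(I:2,J:2):7/2)
total length: 15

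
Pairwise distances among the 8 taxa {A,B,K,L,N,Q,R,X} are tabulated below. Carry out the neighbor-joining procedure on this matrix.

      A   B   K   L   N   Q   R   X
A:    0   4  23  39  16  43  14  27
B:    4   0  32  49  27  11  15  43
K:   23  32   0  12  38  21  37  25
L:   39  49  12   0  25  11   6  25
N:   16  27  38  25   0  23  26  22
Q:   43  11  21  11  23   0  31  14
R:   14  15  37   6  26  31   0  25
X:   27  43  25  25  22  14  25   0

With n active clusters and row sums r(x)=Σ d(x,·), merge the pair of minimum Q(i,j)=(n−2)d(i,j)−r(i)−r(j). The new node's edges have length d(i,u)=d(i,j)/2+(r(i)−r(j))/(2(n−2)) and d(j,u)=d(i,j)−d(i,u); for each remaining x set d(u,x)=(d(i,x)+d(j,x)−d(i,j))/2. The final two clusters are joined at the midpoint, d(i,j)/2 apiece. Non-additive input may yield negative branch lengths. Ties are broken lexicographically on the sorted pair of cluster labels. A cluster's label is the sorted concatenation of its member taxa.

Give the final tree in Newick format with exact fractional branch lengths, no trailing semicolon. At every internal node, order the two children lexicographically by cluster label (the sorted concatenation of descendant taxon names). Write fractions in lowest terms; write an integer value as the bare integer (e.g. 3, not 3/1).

iteration 1: select A,B (d=4, Q=-323); attach at lengths (3/4, 13/4); label the merged cluster AB
  updated: d(AB,K)=51/2, d(AB,L)=42, d(AB,N)=39/2, d(AB,Q)=25, d(AB,R)=25/2, d(AB,X)=33
iteration 2: select AB,R (d=25/2, Q=-465/2); attach at lengths (33/4, 17/4); label the merged cluster ABR
  updated: d(ABR,K)=25, d(ABR,L)=71/4, d(ABR,N)=33/2, d(ABR,Q)=87/4, d(ABR,X)=91/4
iteration 3: select K,L (d=12, Q=-655/4); attach at lengths (313/32, 71/32); label the merged cluster KL
  updated: d(ABR,KL)=123/8, d(KL,N)=51/2, d(KL,Q)=10, d(KL,X)=19
iteration 4: select ABR,N (d=33/2, Q=-911/8); attach at lengths (311/48, 481/48); label the merged cluster ABNR
  updated: d(ABNR,KL)=195/16, d(ABNR,Q)=113/8, d(ABNR,X)=113/8
iteration 5: select ABNR,X (d=113/8, Q=-949/16); attach at lengths (345/64, 559/64); label the merged cluster ABNRX
  updated: d(ABNRX,KL)=273/32, d(ABNRX,Q)=7
iteration 6: select ABNRX,KL (d=273/32, Q=-817/32); attach at lengths (177/64, 369/64); label the merged cluster ABKLNRX
  updated: d(ABKLNRX,Q)=271/64
iteration 7: select ABKLNRX,Q (d=271/64); attach at lengths (271/128, 271/128); label the merged cluster ABKLNQRX
final tree: ((((((A:3/4,B:13/4):33/4,R:17/4):311/48,N:481/48):345/64,X:559/64):177/64,(K:313/32,L:71/32):369/64):271/128,Q:271/128)
total length: 4601/64

((((((A:3/4,B:13/4):33/4,R:17/4):311/48,N:481/48):345/64,X:559/64):177/64,(K:313/32,L:71/32):369/64):271/128,Q:271/128)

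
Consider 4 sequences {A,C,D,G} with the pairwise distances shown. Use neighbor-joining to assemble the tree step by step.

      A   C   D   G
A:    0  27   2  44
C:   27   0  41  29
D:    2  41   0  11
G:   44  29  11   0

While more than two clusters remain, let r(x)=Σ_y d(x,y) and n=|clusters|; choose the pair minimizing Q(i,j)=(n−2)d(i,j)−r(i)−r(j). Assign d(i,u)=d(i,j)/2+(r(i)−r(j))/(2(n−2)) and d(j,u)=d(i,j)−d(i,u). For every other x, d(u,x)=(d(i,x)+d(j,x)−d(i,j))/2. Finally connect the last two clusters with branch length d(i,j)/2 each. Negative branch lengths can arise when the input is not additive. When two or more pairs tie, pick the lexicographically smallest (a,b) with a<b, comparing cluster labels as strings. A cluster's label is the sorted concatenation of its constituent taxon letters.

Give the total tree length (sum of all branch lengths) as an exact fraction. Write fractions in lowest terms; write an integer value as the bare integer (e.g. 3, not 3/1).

185/4

iteration 1: select A,D (d=2, Q=-123); attach at lengths (23/4, -15/4); label the merged cluster AD
  updated: d(AD,C)=33, d(AD,G)=53/2
iteration 2: select AD,C (d=33, Q=-177/2); attach at lengths (61/4, 71/4); label the merged cluster ACD
  updated: d(ACD,G)=45/4
iteration 3: select ACD,G (d=45/4); attach at lengths (45/8, 45/8); label the merged cluster ACDG
final tree: (((A:23/4,D:-15/4):61/4,C:71/4):45/8,G:45/8)
total length: 185/4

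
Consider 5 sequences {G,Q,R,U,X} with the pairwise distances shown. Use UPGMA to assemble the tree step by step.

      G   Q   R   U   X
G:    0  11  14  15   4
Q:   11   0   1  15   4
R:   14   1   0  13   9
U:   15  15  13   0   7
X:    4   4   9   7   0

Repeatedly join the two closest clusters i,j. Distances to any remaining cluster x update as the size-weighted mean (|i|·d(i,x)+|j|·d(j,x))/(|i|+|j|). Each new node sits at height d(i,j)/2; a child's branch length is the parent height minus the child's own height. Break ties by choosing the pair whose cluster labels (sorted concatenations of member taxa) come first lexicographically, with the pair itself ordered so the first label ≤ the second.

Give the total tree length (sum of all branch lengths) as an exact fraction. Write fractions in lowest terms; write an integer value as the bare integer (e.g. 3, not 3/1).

iteration 1: select Q,R (d=1); attach at lengths (1/2, 1/2); label the merged cluster QR
  updated: d(G,QR)=25/2, d(QR,U)=14, d(QR,X)=13/2
iteration 2: select G,X (d=4); attach at lengths (2, 2); label the merged cluster GX
  updated: d(GX,QR)=19/2, d(GX,U)=11
iteration 3: select GX,QR (d=19/2); attach at lengths (11/4, 17/4); label the merged cluster GQRX
  updated: d(GQRX,U)=25/2
iteration 4: select GQRX,U (d=25/2); attach at lengths (3/2, 25/4); label the merged cluster GQRUX
final tree: (((G:2,X:2):11/4,(Q:1/2,R:1/2):17/4):3/2,U:25/4)
total length: 79/4

79/4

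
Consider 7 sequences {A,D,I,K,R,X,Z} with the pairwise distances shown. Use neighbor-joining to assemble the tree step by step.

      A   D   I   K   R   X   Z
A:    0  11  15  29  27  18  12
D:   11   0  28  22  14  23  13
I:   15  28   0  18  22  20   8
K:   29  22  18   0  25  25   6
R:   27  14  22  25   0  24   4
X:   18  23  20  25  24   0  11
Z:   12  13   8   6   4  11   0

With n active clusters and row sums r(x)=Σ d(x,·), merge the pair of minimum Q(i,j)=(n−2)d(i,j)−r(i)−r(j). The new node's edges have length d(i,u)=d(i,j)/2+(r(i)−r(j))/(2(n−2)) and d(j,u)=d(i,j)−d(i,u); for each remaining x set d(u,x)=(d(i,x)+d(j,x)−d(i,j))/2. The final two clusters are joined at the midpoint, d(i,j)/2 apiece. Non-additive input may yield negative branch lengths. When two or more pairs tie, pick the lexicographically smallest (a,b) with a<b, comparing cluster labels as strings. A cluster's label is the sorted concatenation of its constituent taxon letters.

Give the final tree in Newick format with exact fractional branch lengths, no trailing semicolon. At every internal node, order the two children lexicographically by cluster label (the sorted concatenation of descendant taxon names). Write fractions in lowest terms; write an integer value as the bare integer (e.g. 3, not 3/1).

(((((A:28/5,D:27/5):59/12,X:121/12):17/8,(R:35/4,Z:-19/4):21/8):13/8,I:31/4):41/8,K:41/8)

iteration 1: select A,D (d=11, Q=-168); attach at lengths (28/5, 27/5); label the merged cluster AD
  updated: d(AD,I)=16, d(AD,K)=20, d(AD,R)=15, d(AD,X)=15, d(AD,Z)=7
iteration 2: select R,Z (d=4, Q=-110); attach at lengths (35/4, -19/4); label the merged cluster RZ
  updated: d(AD,RZ)=9, d(I,RZ)=13, d(K,RZ)=27/2, d(RZ,X)=31/2
iteration 3: select AD,X (d=15, Q=-181/2); attach at lengths (59/12, 121/12); label the merged cluster ADX
  updated: d(ADX,I)=21/2, d(ADX,K)=15, d(ADX,RZ)=19/4
iteration 4: select ADX,RZ (d=19/4, Q=-52); attach at lengths (17/8, 21/8); label the merged cluster ADRXZ
  updated: d(ADRXZ,I)=75/8, d(ADRXZ,K)=95/8
iteration 5: select ADRXZ,I (d=75/8, Q=-157/4); attach at lengths (13/8, 31/4); label the merged cluster ADIRXZ
  updated: d(ADIRXZ,K)=41/4
iteration 6: select ADIRXZ,K (d=41/4); attach at lengths (41/8, 41/8); label the merged cluster ADIKRXZ
final tree: (((((A:28/5,D:27/5):59/12,X:121/12):17/8,(R:35/4,Z:-19/4):21/8):13/8,I:31/4):41/8,K:41/8)
total length: 435/8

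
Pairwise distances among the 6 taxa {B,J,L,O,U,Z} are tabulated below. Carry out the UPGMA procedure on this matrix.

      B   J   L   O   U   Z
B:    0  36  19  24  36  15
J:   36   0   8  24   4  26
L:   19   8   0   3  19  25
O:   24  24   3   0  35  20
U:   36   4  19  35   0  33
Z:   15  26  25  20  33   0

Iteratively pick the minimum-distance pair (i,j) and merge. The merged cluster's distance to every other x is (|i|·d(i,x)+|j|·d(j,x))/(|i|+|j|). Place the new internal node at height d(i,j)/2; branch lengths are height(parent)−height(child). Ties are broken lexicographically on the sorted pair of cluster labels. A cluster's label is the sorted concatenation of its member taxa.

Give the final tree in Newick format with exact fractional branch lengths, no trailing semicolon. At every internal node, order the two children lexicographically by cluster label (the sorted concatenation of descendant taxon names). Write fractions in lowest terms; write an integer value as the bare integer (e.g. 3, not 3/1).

step 1: merge (L,O) at d=3; branch lengths L→3/2, O→3/2; new cluster LO
  updated: d(B,LO)=43/2, d(J,LO)=16, d(LO,U)=27, d(LO,Z)=45/2
step 2: merge (J,U) at d=4; branch lengths J→2, U→2; new cluster JU
  updated: d(B,JU)=36, d(JU,LO)=43/2, d(JU,Z)=59/2
step 3: merge (B,Z) at d=15; branch lengths B→15/2, Z→15/2; new cluster BZ
  updated: d(BZ,JU)=131/4, d(BZ,LO)=22
step 4: merge (JU,LO) at d=43/2; branch lengths JU→35/4, LO→37/4; new cluster JLOU
  updated: d(BZ,JLOU)=219/8
step 5: merge (BZ,JLOU) at d=219/8; branch lengths BZ→99/16, JLOU→47/16; new cluster BJLOUZ
final tree: ((B:15/2,Z:15/2):99/16,((J:2,U:2):35/4,(L:3/2,O:3/2):37/4):47/16)
total length: 393/8

((B:15/2,Z:15/2):99/16,((J:2,U:2):35/4,(L:3/2,O:3/2):37/4):47/16)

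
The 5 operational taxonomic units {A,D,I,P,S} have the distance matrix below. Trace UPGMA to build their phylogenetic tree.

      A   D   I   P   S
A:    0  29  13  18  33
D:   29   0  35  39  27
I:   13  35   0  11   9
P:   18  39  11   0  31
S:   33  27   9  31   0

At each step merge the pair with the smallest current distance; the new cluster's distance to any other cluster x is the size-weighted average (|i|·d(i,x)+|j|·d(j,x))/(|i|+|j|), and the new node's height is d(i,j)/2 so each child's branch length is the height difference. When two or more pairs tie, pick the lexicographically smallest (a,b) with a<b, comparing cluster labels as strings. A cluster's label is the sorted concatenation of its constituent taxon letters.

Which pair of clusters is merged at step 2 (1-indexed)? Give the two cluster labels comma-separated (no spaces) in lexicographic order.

1. join I+S (d=9) ⇒ IS; edges |I|=9/2, |S|=9/2
  updated: d(A,IS)=23, d(D,IS)=31, d(IS,P)=21
2. join A+P (d=18) ⇒ AP; edges |A|=9, |P|=9
  updated: d(AP,D)=34, d(AP,IS)=22
3. join AP+IS (d=22) ⇒ AIPS; edges |AP|=2, |IS|=13/2
  updated: d(AIPS,D)=65/2
4. join AIPS+D (d=65/2) ⇒ ADIPS; edges |AIPS|=21/4, |D|=65/4
final tree: (((A:9,P:9):2,(I:9/2,S:9/2):13/2):21/4,D:65/4)
total length: 57

A,P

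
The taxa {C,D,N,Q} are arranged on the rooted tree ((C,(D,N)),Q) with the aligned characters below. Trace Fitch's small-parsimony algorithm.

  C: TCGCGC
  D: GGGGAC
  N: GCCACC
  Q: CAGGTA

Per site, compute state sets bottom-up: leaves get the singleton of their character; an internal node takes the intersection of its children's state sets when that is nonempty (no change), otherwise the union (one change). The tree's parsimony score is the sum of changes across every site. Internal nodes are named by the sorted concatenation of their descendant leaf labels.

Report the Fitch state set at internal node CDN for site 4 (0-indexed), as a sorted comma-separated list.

A,C,G

site 0, node DN: D={G} ∩ N={G} → {G} (+0)
site 0, node CDN: C={T} ∪ DN={G} → {G,T} (+1)
site 0, node CDNQ: CDN={G,T} ∪ Q={C} → {C,G,T} (+1)
site 1, node DN: D={G} ∪ N={C} → {C,G} (+1)
site 1, node CDN: C={C} ∩ DN={C,G} → {C} (+0)
site 1, node CDNQ: CDN={C} ∪ Q={A} → {A,C} (+1)
site 2, node DN: D={G} ∪ N={C} → {C,G} (+1)
site 2, node CDN: C={G} ∩ DN={C,G} → {G} (+0)
site 2, node CDNQ: CDN={G} ∩ Q={G} → {G} (+0)
site 3, node DN: D={G} ∪ N={A} → {A,G} (+1)
site 3, node CDN: C={C} ∪ DN={A,G} → {A,C,G} (+1)
site 3, node CDNQ: CDN={A,C,G} ∩ Q={G} → {G} (+0)
site 4, node DN: D={A} ∪ N={C} → {A,C} (+1)
site 4, node CDN: C={G} ∪ DN={A,C} → {A,C,G} (+1)
site 4, node CDNQ: CDN={A,C,G} ∪ Q={T} → {A,C,G,T} (+1)
site 5, node DN: D={C} ∩ N={C} → {C} (+0)
site 5, node CDN: C={C} ∩ DN={C} → {C} (+0)
site 5, node CDNQ: CDN={C} ∪ Q={A} → {A,C} (+1)
per-site changes: [2, 2, 1, 2, 3, 1]; total = 11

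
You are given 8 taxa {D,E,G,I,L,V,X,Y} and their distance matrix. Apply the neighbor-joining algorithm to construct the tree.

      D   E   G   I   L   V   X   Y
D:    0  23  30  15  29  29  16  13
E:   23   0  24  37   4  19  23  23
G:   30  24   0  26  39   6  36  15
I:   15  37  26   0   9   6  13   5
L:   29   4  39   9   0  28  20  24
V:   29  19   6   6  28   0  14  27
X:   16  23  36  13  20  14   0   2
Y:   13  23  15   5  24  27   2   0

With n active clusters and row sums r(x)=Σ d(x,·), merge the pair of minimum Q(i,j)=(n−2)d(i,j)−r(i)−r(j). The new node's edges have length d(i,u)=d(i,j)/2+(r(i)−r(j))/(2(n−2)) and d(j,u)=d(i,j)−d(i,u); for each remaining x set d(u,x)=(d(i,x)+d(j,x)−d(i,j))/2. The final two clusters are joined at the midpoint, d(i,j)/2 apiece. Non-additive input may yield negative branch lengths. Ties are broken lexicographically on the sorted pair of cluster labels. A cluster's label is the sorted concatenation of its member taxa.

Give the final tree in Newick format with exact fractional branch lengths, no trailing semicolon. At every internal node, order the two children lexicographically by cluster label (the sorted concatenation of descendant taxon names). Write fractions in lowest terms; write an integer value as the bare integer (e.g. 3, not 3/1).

1. join E+L (d=4, Q=-282) ⇒ EL; edges |E|=2, |L|=2
  updated: d(D,EL)=24, d(EL,G)=59/2, d(EL,I)=21, d(EL,V)=43/2, d(EL,X)=39/2, d(EL,Y)=43/2
2. join G+V (d=6, Q=-216) ⇒ GV; edges |G|=69/10, |V|=-9/10
  updated: d(D,GV)=53/2, d(EL,GV)=45/2, d(GV,I)=13, d(GV,X)=22, d(GV,Y)=18
3. join X+Y (d=2, Q=-124) ⇒ XY; edges |X|=21/8, |Y|=-5/8
  updated: d(D,XY)=27/2, d(EL,XY)=39/2, d(GV,XY)=19, d(I,XY)=8
4. join EL+GV (d=45/2, Q=-201/2) ⇒ EGLV; edges |EL|=49/4, |GV|=41/4
  updated: d(D,EGLV)=14, d(EGLV,I)=23/4, d(EGLV,XY)=8
5. join D+XY (d=27/2, Q=-45) ⇒ DXY; edges |D|=10, |XY|=7/2
  updated: d(DXY,EGLV)=17/4, d(DXY,I)=19/4
6. join DXY+EGLV (d=17/4, Q=-59/4) ⇒ DEGLVXY; edges |DXY|=13/8, |EGLV|=21/8
  updated: d(DEGLVXY,I)=25/8
7. join DEGLVXY+I (d=25/8) ⇒ DEGILVXY; edges |DEGLVXY|=25/16, |I|=25/16
final tree: (((D:10,(X:21/8,Y:-5/8):7/2):13/8,((E:2,L:2):49/4,(G:69/10,V:-9/10):41/4):21/8):25/16,I:25/16)
total length: 443/8

(((D:10,(X:21/8,Y:-5/8):7/2):13/8,((E:2,L:2):49/4,(G:69/10,V:-9/10):41/4):21/8):25/16,I:25/16)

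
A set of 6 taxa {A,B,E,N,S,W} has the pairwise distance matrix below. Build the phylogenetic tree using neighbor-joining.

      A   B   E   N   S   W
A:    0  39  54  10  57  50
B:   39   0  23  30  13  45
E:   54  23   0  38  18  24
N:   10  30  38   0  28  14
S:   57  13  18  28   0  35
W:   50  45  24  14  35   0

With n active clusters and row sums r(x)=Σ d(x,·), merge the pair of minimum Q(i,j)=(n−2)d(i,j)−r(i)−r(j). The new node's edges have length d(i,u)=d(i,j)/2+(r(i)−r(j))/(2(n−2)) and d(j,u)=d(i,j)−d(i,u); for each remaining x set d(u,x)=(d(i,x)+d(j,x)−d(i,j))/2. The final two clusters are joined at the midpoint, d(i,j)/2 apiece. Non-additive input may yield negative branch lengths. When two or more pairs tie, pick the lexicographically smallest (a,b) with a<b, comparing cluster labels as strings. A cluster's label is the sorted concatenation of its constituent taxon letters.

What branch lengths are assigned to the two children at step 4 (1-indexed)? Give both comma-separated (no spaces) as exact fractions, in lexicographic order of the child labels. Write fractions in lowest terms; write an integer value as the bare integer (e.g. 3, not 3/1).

47/8,8

1. join A+N (d=10, Q=-290) ⇒ AN; edges |A|=65/4, |N|=-25/4
  updated: d(AN,B)=59/2, d(AN,E)=41, d(AN,S)=75/2, d(AN,W)=27
2. join AN+W (d=27, Q=-185) ⇒ ANW; edges |AN|=85/6, |W|=77/6
  updated: d(ANW,B)=95/4, d(ANW,E)=19, d(ANW,S)=91/4
3. join ANW+E (d=19, Q=-175/2) ⇒ AENW; edges |ANW|=87/8, |E|=65/8
  updated: d(AENW,B)=111/8, d(AENW,S)=87/8
4. join AENW+B (d=111/8, Q=-151/4) ⇒ ABENW; edges |AENW|=47/8, |B|=8
  updated: d(ABENW,S)=5
5. join ABENW+S (d=5) ⇒ ABENSW; edges |ABENW|=5/2, |S|=5/2
final tree: (((((A:65/4,N:-25/4):85/6,W:77/6):87/8,E:65/8):47/8,B:8):5/2,S:5/2)
total length: 599/8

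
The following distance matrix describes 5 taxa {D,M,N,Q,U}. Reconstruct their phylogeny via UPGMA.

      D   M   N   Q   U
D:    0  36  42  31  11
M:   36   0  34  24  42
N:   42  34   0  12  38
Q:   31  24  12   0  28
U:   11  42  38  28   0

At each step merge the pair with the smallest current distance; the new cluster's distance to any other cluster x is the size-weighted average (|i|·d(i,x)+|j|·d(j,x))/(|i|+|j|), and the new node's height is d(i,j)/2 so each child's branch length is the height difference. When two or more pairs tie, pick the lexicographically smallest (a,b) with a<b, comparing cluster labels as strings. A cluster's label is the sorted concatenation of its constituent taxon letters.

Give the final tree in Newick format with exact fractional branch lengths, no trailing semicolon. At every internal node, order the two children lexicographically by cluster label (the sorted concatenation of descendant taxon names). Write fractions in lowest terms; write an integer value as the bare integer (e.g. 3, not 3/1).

((D:11/2,U:11/2):151/12,(M:29/2,(N:6,Q:6):17/2):43/12)

iteration 1: select D,U (d=11); attach at lengths (11/2, 11/2); label the merged cluster DU
  updated: d(DU,M)=39, d(DU,N)=40, d(DU,Q)=59/2
iteration 2: select N,Q (d=12); attach at lengths (6, 6); label the merged cluster NQ
  updated: d(DU,NQ)=139/4, d(M,NQ)=29
iteration 3: select M,NQ (d=29); attach at lengths (29/2, 17/2); label the merged cluster MNQ
  updated: d(DU,MNQ)=217/6
iteration 4: select DU,MNQ (d=217/6); attach at lengths (151/12, 43/12); label the merged cluster DMNQU
final tree: ((D:11/2,U:11/2):151/12,(M:29/2,(N:6,Q:6):17/2):43/12)
total length: 373/6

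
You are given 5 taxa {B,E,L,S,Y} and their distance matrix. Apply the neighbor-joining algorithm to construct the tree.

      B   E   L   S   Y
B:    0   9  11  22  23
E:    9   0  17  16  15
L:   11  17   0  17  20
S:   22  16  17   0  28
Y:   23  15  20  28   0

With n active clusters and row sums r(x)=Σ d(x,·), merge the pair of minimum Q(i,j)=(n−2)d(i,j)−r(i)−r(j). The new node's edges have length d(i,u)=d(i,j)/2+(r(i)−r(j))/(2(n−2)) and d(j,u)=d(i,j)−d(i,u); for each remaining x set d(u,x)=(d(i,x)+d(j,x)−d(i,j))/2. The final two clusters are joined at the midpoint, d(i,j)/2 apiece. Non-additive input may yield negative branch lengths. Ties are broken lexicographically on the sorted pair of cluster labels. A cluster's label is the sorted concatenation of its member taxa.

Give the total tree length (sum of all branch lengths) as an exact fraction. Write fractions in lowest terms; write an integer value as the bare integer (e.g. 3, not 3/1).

339/8

step 1: merge (E,Y) at d=15, Q=-98; branch lengths E→8/3, Y→37/3; new cluster EY
  updated: d(B,EY)=17/2, d(EY,L)=11, d(EY,S)=29/2
step 2: merge (B,EY) at d=17/2, Q=-117/2; branch lengths B→49/8, EY→19/8; new cluster BEY
  updated: d(BEY,L)=27/4, d(BEY,S)=14
step 3: merge (BEY,L) at d=27/4, Q=-151/4; branch lengths BEY→15/8, L→39/8; new cluster BELY
  updated: d(BELY,S)=97/8
step 4: merge (BELY,S) at d=97/8; branch lengths BELY→97/16, S→97/16; new cluster BELSY
final tree: (((B:49/8,(E:8/3,Y:37/3):19/8):15/8,L:39/8):97/16,S:97/16)
total length: 339/8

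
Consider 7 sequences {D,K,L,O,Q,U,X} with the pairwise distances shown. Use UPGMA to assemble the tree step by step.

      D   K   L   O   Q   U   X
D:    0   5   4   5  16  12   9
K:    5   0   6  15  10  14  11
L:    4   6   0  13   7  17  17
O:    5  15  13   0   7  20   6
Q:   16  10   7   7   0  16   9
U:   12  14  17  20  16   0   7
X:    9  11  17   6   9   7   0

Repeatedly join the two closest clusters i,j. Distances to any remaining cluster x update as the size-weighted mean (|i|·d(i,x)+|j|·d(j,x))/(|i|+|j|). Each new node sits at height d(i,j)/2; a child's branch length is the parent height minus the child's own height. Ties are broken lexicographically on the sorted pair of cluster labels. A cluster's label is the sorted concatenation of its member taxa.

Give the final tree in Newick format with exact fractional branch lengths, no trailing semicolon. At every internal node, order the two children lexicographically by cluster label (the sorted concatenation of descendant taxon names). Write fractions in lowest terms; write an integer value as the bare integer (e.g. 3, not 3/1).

((((D:2,L:2):3/4,K:11/4):107/36,((O:3,X:3):1,Q:4):31/18):13/9,U:43/6)

step 1: merge (D,L) at d=4; branch lengths D→2, L→2; new cluster DL
  updated: d(DL,K)=11/2, d(DL,O)=9, d(DL,Q)=23/2, d(DL,U)=29/2, d(DL,X)=13
step 2: merge (DL,K) at d=11/2; branch lengths DL→3/4, K→11/4; new cluster DKL
  updated: d(DKL,O)=11, d(DKL,Q)=11, d(DKL,U)=43/3, d(DKL,X)=37/3
step 3: merge (O,X) at d=6; branch lengths O→3, X→3; new cluster OX
  updated: d(DKL,OX)=35/3, d(OX,Q)=8, d(OX,U)=27/2
step 4: merge (OX,Q) at d=8; branch lengths OX→1, Q→4; new cluster OQX
  updated: d(DKL,OQX)=103/9, d(OQX,U)=43/3
step 5: merge (DKL,OQX) at d=103/9; branch lengths DKL→107/36, OQX→31/18; new cluster DKLOQX
  updated: d(DKLOQX,U)=43/3
step 6: merge (DKLOQX,U) at d=43/3; branch lengths DKLOQX→13/9, U→43/6; new cluster DKLOQUX
final tree: ((((D:2,L:2):3/4,K:11/4):107/36,((O:3,X:3):1,Q:4):31/18):13/9,U:43/6)
total length: 1145/36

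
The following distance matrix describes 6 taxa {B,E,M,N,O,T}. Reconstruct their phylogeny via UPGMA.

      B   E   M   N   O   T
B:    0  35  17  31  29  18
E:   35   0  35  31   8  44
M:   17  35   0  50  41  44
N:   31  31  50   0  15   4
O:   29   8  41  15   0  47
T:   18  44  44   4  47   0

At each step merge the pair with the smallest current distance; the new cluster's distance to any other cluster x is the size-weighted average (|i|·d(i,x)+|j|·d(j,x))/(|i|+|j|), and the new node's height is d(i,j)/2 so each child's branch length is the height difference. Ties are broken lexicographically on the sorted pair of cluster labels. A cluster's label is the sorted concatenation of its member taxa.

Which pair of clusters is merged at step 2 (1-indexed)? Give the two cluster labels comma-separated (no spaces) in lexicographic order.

step 1: merge (N,T) at d=4; branch lengths N→2, T→2; new cluster NT
  updated: d(B,NT)=49/2, d(E,NT)=75/2, d(M,NT)=47, d(NT,O)=31
step 2: merge (E,O) at d=8; branch lengths E→4, O→4; new cluster EO
  updated: d(B,EO)=32, d(EO,M)=38, d(EO,NT)=137/4
step 3: merge (B,M) at d=17; branch lengths B→17/2, M→17/2; new cluster BM
  updated: d(BM,EO)=35, d(BM,NT)=143/4
step 4: merge (EO,NT) at d=137/4; branch lengths EO→105/8, NT→121/8; new cluster ENOT
  updated: d(BM,ENOT)=283/8
step 5: merge (BM,ENOT) at d=283/8; branch lengths BM→147/16, ENOT→9/16; new cluster BEMNOT
final tree: ((B:17/2,M:17/2):147/16,((E:4,O:4):105/8,(N:2,T:2):121/8):9/16)
total length: 67

E,O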